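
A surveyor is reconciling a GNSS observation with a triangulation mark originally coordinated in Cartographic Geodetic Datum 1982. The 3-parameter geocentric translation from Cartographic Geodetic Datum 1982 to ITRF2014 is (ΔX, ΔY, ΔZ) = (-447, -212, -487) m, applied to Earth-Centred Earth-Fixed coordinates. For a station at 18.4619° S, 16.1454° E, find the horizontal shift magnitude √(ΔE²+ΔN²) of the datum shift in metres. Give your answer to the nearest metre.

622 m

At φ = -18.4619°, λ = 16.1454°: sin φ = -0.316674, cos φ = 0.948534, sin λ = 0.278076, cos λ = 0.960559.
ΔE = −sin λ·ΔX + cos λ·ΔY = −(0.278076)·(-447) + (0.960559)·(-212) = -79.34 m.
ΔN = −sin φ cos λ·ΔX − sin φ sin λ·ΔY + cos φ·ΔZ = −(-0.316674)(0.960559)(-447) − (-0.316674)(0.278076)(-212) + (0.948534)(-487) = -616.58 m.
Horizontal magnitude = √(ΔE² + ΔN²) = √((-79.34)² + (-616.58)²) = 621.66 m.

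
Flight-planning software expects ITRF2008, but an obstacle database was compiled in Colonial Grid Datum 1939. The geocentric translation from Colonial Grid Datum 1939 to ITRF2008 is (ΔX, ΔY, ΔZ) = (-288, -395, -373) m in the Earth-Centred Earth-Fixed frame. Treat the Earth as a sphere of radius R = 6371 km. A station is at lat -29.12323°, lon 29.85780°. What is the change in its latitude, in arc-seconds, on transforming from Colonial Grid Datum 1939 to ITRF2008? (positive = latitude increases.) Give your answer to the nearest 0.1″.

Δφ = -17.6″

sin φ = -0.486690, cos φ = 0.873575, sin λ = 0.497849, cos λ = 0.867264.
North component: ΔN = −sin φ cos λ·ΔX − sin φ sin λ·ΔY + cos φ·ΔZ = −(-0.486690)(0.867264)(-288) − (-0.486690)(0.497849)(-395) + (0.873575)(-373) = -543.11 m.
1° of latitude spans πR/180 = 111195 m, so Δφ = -543.11 / 111195 × 3600 = -17.584″.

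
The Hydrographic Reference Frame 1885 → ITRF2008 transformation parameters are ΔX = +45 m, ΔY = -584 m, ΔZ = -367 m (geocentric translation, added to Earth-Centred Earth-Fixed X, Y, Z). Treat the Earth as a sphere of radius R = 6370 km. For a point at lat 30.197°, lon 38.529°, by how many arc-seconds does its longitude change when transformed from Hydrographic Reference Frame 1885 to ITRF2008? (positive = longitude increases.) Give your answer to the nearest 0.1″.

sin φ = 0.502975, cos φ = 0.864301, sin λ = 0.622911, cos λ = 0.782293.
East component: ΔE = −sin λ·ΔX + cos λ·ΔY = −(0.622911)(45) + (0.782293)(-584) = -484.89 m.
1° of latitude spans πR/180 = 111177 m; at latitude φ, 1° of longitude spans that × cos φ = 96090.8 m, so Δλ = -484.89 / 96090.8 × 3600 = -18.166″.

Δλ = -18.2″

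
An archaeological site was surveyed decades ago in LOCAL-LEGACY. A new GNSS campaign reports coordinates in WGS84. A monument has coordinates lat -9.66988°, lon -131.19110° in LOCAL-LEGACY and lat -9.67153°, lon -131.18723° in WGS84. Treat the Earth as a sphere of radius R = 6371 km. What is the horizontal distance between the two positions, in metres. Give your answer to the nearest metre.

Δφ = -9.67153° − -9.66988° = -0.00165°; Δλ = -131.18723° − -131.19110° = +0.00387°.
1° along a meridian = πR/180 = 111195 m.
ΔN = Δφ × 111195 = -183.5 m; ΔE = Δλ × 111195 × cos(-9.66988°) = +0.00387 × 111195 × 0.985792 = 424.2 m.
Distance = √(ΔE² + ΔN²) = √(424.2² + (-183.5)²) = 462.2 m.

462 m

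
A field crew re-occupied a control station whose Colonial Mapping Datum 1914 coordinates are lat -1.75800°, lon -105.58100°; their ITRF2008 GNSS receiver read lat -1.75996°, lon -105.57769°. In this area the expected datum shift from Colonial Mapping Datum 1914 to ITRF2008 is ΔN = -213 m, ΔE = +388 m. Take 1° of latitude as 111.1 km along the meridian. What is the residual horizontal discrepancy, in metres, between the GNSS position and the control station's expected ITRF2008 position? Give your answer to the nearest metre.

21 m

Observed coordinate differences: Δφ = -0.00196°, Δλ = +0.00331°.
Converting to metres (1° lat = 111100 m, cos φ = 0.999529): observed ΔN = -217.8 m, observed ΔE = 367.6 m.
Subtracting the expected shift leaves a residual of -217.8 − (-213) = -4.8 m north and 367.6 − (388) = -20.4 m east.
Residual distance = √((-4.8)² + (-20.4)²) = 21.0 m.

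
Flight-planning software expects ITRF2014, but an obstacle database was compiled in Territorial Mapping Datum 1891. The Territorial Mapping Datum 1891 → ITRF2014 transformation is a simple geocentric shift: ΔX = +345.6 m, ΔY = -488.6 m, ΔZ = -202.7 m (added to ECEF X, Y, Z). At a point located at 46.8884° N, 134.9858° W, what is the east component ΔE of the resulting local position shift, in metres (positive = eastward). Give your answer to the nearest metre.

The local east axis at (φ, λ) is (−sin λ, cos λ, 0), so ΔE = −sin(-134.9858°)·345.6 + cos(-134.9858°)·(-488.6) = 589.84 m.

ΔE = 590 m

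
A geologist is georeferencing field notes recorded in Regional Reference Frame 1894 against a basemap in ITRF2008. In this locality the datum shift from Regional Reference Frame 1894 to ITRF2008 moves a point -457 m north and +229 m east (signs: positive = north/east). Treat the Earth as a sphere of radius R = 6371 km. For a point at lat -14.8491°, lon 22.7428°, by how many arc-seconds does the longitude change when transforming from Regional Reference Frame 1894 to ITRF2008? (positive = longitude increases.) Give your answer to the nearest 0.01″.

Δλ = 7.67″

At latitude -14.8491°, cos φ = 0.966604.
One radian of longitude at latitude φ spans R cos φ, so Δλ = ΔE / (R cos φ) = 229.0 / (6371000 × 0.966604) = 3.7186e-05 rad = 7.670″.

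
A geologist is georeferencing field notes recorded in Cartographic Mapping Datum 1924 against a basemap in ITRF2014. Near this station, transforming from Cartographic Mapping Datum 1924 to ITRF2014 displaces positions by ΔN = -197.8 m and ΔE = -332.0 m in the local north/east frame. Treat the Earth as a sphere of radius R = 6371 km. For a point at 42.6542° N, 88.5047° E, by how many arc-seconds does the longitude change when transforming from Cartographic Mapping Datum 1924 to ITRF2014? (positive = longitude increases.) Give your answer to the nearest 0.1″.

Δλ = -14.6″

At latitude 42.6542°, cos φ = 0.735456.
One radian of longitude at latitude φ spans R cos φ, so Δλ = ΔE / (R cos φ) = -332.0 / (6371000 × 0.735456) = -7.0855e-05 rad = -14.615″.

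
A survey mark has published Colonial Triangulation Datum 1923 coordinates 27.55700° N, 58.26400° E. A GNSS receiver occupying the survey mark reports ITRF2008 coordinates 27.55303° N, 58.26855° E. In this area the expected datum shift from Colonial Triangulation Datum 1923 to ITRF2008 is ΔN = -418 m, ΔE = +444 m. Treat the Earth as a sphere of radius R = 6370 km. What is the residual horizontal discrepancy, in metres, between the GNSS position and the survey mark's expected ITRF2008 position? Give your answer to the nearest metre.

24 m

Observed coordinate differences: Δφ = -0.00397°, Δλ = +0.00455°.
Converting to metres (1° lat = 111177 m, cos φ = 0.886551): observed ΔN = -441.4 m, observed ΔE = 448.5 m.
Subtracting the expected shift leaves a residual of -441.4 − (-418) = -23.4 m north and 448.5 − (444) = 4.5 m east.
Residual distance = √((-23.4)² + 4.5²) = 23.8 m.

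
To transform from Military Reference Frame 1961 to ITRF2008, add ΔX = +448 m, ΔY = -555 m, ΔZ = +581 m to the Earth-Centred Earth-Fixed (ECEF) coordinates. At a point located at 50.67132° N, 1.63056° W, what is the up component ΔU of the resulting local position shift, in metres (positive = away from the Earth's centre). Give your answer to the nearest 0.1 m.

ΔU = 743.2 m

The local up (radial) axis is (cos φ cos λ, cos φ sin λ, sin φ), giving ΔU = 283.813 + 10.009 + 449.417 = 743.24 m.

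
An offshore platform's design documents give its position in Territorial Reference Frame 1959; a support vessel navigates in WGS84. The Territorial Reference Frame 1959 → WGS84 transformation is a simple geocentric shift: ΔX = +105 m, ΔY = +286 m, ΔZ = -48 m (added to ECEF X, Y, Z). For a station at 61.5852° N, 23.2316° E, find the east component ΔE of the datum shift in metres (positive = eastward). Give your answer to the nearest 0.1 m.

ΔE = 221.4 m

At φ = 61.5852°, λ = 23.2316°: sin φ = 0.879526, cos φ = 0.475851, sin λ = 0.394449, cos λ = 0.918918.
ΔE = −sin λ·ΔX + cos λ·ΔY = −(0.394449)·(105) + (0.918918)·(286) = 221.39 m.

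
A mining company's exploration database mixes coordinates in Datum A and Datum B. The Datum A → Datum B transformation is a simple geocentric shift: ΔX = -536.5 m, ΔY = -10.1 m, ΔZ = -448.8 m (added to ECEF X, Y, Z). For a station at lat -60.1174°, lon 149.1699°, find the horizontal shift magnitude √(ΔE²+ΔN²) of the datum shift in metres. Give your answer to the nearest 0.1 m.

At φ = -60.1174°, λ = 149.1699°: sin φ = -0.867048, cos φ = 0.498224, sin λ = 0.512494, cos λ = -0.858691.
ΔE = −sin λ·ΔX + cos λ·ΔY = −(0.512494)·(-536.5) + (-0.858691)·(-10.1) = 283.63 m.
ΔN = −sin φ cos λ·ΔX − sin φ sin λ·ΔY + cos φ·ΔZ = −(-0.867048)(-0.858691)(-536.5) − (-0.867048)(0.512494)(-10.1) + (0.498224)(-448.8) = 171.35 m.
Horizontal magnitude = √(ΔE² + ΔN²) = √(283.63² + 171.35²) = 331.37 m.

331.4 m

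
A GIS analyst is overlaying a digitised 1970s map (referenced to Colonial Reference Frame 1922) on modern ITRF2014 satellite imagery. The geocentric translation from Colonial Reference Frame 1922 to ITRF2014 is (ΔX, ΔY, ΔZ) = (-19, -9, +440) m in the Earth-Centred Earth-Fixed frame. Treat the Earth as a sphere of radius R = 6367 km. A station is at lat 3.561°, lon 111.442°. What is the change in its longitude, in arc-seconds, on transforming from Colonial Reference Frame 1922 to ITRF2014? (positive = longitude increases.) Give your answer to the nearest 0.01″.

sin φ = 0.062111, cos φ = 0.998069, sin λ = 0.930788, cos λ = -0.365559.
East component: ΔE = −sin λ·ΔX + cos λ·ΔY = −(0.930788)(-19) + (-0.365559)(-9) = 20.98 m.
1° of latitude spans πR/180 = 111125 m; at latitude φ, 1° of longitude spans that × cos φ = 110910.6 m, so Δλ = 20.98 / 110910.6 × 3600 = 0.681″.

Δλ = 0.68″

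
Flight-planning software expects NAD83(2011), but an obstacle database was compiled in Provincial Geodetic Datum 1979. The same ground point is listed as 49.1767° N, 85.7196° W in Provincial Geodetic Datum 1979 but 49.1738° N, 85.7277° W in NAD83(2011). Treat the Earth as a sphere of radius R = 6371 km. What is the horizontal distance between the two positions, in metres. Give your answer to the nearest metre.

671 m

Δφ = 49.1738° − 49.1767° = -0.0029°; Δλ = -85.7277° − -85.7196° = -0.0081°.
1° along a meridian = πR/180 = 111195 m.
ΔN = Δφ × 111195 = -322.5 m; ΔE = Δλ × 111195 × cos(49.1767°) = -0.0081 × 111195 × 0.653728 = -588.8 m.
Distance = √(ΔE² + ΔN²) = √((-588.8)² + (-322.5)²) = 671.3 m.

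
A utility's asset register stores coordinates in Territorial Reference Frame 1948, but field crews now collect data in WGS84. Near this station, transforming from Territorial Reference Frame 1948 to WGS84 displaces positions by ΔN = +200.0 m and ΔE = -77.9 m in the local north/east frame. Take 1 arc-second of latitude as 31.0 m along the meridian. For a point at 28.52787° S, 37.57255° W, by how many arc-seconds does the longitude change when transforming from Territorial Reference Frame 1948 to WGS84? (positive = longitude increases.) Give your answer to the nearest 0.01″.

Δλ = -2.86″

At latitude -28.52787°, cos φ = 0.878585.
1″ of longitude at this latitude = 31.00 × cos φ = 27.2361 m, so Δλ = -77.9 / 27.2361 = -2.860″.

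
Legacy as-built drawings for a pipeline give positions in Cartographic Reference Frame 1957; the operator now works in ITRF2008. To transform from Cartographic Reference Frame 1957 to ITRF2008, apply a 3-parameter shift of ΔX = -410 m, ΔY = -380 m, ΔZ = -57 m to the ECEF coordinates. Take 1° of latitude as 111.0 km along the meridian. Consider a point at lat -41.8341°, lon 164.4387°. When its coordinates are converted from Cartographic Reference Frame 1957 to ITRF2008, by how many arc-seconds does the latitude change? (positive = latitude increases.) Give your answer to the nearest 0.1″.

Δφ = 5.0″

sin φ = -0.666976, cos φ = 0.745079, sin λ = 0.268269, cos λ = -0.963344.
North component: ΔN = −sin φ cos λ·ΔX − sin φ sin λ·ΔY + cos φ·ΔZ = −(-0.666976)(-0.963344)(-410) − (-0.666976)(0.268269)(-380) + (0.745079)(-57) = 152.97 m.
1° of latitude spans 111000 m, so Δφ = 152.97 / 111000 × 3600 = 4.961″.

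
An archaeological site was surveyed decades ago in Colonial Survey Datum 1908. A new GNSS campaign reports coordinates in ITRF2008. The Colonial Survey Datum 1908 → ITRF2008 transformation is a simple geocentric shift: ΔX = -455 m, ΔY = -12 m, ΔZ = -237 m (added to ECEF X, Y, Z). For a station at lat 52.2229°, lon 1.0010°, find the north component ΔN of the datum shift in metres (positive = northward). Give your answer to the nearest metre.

ΔN = 215 m

The local north axis is (−sin φ cos λ, −sin φ sin λ, cos φ), giving ΔN = 359.577 + 0.166 − 145.184 = 214.56 m.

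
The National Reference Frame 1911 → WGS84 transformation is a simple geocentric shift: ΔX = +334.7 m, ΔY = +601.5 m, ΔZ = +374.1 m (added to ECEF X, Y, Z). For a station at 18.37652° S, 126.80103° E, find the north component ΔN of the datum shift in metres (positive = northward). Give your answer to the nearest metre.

The local north axis is (−sin φ cos λ, −sin φ sin λ, cos φ), giving ΔN = -63.209 + 151.840 + 355.023 = 443.65 m.

ΔN = 444 m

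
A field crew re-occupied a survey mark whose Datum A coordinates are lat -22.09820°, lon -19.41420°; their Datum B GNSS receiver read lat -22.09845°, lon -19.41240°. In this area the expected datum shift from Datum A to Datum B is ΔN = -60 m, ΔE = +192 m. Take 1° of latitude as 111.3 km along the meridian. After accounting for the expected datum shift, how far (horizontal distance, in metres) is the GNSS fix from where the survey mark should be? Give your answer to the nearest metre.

Observed coordinate differences: Δφ = -0.00025°, Δλ = +0.00180°.
Converting to metres (1° lat = 111300 m, cos φ = 0.926540): observed ΔN = -27.8 m, observed ΔE = 185.6 m.
Subtracting the expected shift leaves a residual of -27.8 − (-60) = 32.2 m north and 185.6 − (192) = -6.4 m east.
Residual distance = √(32.2² + (-6.4)²) = 32.8 m.

33 m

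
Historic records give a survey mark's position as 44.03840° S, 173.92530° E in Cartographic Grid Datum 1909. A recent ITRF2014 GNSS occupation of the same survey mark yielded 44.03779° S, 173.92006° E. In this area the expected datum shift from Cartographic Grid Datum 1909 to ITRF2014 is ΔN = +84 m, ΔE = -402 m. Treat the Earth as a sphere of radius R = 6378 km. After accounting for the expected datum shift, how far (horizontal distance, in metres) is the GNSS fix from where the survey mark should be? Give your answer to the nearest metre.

24 m

Observed coordinate differences: Δφ = +0.00061°, Δλ = -0.00524°.
Converting to metres (1° lat = 111317 m, cos φ = 0.718874): observed ΔN = 67.9 m, observed ΔE = -419.3 m.
Subtracting the expected shift leaves a residual of 67.9 − (84) = -16.1 m north and -419.3 − (-402) = -17.3 m east.
Residual distance = √((-16.1)² + (-17.3)²) = 23.6 m.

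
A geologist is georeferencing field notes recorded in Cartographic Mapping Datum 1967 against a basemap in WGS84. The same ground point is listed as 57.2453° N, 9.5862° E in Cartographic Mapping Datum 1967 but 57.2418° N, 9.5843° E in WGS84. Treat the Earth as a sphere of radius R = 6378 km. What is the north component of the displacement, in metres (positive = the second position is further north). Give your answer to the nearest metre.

Δφ = 57.2418° − 57.2453° = -0.0035°; Δλ = 9.5843° − 9.5862° = -0.0019°.
1° along a meridian = πR/180 = 111317 m.
ΔN = Δφ × 111317 = -389.6 m; ΔE = Δλ × 111317 × cos(57.2453°) = -0.0019 × 111317 × 0.541043 = -114.4 m.

ΔN = -390 m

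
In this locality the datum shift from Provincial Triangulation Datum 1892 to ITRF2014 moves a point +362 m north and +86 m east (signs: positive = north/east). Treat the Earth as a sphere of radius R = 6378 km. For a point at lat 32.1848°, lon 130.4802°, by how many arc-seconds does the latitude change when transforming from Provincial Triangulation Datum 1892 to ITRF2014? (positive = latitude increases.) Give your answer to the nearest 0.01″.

Δφ = 11.71″

On a sphere of radius R, 1 rad of latitude = R, so Δφ = ΔN / R = 362.0 / 6378000 = 5.6758e-05 rad = 11.707″.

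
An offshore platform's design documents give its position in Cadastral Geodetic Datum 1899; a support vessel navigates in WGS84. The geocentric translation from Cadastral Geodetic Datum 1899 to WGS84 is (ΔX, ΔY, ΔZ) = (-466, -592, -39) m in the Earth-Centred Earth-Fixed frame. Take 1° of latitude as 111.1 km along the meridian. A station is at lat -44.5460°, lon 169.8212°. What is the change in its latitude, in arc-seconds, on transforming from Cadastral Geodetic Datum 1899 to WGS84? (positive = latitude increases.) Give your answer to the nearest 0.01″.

sin φ = -0.701482, cos φ = 0.712687, sin λ = 0.176721, cos λ = -0.984261.
North component: ΔN = −sin φ cos λ·ΔX − sin φ sin λ·ΔY + cos φ·ΔZ = −(-0.701482)(-0.984261)(-466) − (-0.701482)(0.176721)(-592) + (0.712687)(-39) = 220.56 m.
1° of latitude spans 111100 m, so Δφ = 220.56 / 111100 × 3600 = 7.147″.

Δφ = 7.15″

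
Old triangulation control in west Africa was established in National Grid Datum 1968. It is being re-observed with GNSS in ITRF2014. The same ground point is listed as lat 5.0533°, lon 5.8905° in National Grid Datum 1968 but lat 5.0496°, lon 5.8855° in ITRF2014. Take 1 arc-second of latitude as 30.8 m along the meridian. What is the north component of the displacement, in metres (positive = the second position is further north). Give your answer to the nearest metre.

ΔN = -410 m

Δφ = 5.0496° − 5.0533° = -0.0037°; Δλ = 5.8855° − 5.8905° = -0.0050°.
1° of latitude = 3600 × 30.80 = 110880 m.
ΔN = Δφ × 110880 = -410.3 m; ΔE = Δλ × 110880 × cos(5.0533°) = -0.0050 × 110880 × 0.996113 = -552.2 m.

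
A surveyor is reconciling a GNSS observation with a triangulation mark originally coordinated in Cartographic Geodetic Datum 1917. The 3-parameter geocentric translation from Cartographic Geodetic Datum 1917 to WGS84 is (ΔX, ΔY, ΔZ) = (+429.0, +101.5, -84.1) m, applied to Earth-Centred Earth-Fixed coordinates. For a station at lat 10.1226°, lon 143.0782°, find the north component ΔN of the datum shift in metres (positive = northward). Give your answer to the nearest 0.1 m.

ΔN = -33.2 m

At φ = 10.1226°, λ = 143.0782°: sin φ = 0.175755, cos φ = 0.984434, sin λ = 0.600724, cos λ = -0.799456.
ΔN = −sin φ cos λ·ΔX − sin φ sin λ·ΔY + cos φ·ΔZ = −(0.175755)(-0.799456)(429.0) − (0.175755)(0.600724)(101.5) + (0.984434)(-84.1) = -33.23 m.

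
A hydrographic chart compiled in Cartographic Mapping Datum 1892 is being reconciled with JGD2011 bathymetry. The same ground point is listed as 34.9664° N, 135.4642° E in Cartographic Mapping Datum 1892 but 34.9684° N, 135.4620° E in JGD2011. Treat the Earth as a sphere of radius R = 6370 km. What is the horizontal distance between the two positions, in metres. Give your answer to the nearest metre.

299 m

Δφ = 34.9684° − 34.9664° = +0.0020°; Δλ = 135.4620° − 135.4642° = -0.0022°.
1° along a meridian = πR/180 = 111177 m.
ΔN = Δφ × 111177 = 222.4 m; ΔE = Δλ × 111177 × cos(34.9664°) = -0.0022 × 111177 × 0.819488 = -200.4 m.
Distance = √(ΔE² + ΔN²) = √((-200.4)² + 222.4²) = 299.4 m.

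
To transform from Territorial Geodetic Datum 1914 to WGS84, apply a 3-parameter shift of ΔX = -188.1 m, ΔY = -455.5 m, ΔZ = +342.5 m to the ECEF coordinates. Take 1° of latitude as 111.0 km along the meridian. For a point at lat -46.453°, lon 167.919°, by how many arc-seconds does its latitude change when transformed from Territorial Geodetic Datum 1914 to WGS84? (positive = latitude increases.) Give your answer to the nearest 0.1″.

sin φ = -0.724809, cos φ = 0.688949, sin λ = 0.209294, cos λ = -0.977853.
North component: ΔN = −sin φ cos λ·ΔX − sin φ sin λ·ΔY + cos φ·ΔZ = −(-0.724809)(-0.977853)(-188.1) − (-0.724809)(0.209294)(-455.5) + (0.688949)(342.5) = 300.18 m.
1° of latitude spans 111000 m, so Δφ = 300.18 / 111000 × 3600 = 9.736″.

Δφ = 9.7″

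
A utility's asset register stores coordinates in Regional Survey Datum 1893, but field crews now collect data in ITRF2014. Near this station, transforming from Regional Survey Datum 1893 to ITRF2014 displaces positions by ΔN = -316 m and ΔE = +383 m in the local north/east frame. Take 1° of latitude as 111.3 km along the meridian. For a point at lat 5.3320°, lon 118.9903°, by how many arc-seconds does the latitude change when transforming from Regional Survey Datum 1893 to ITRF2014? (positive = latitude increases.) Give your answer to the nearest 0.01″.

1° of latitude = 111.3 km, so Δφ = -316.0 / 111300 = -0.0028392° = -10.221″.

Δφ = -10.22″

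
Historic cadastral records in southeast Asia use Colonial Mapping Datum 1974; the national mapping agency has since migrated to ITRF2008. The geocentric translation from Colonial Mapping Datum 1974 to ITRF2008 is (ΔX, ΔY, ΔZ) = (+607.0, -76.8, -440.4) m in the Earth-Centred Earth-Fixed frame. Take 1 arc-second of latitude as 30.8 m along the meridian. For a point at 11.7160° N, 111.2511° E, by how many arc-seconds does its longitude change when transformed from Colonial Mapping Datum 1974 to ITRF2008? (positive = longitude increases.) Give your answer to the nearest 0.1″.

sin φ = 0.203061, cos φ = 0.979166, sin λ = 0.932001, cos λ = -0.362456.
East component: ΔE = −sin λ·ΔX + cos λ·ΔY = −(0.932001)(607.0) + (-0.362456)(-76.8) = -537.89 m.
1° of latitude spans 3600 × 30.80 = 110880 m; at latitude φ, 1° of longitude spans that × cos φ = 108569.9 m, so Δλ = -537.89 / 108569.9 × 3600 = -17.835″.

Δλ = -17.8″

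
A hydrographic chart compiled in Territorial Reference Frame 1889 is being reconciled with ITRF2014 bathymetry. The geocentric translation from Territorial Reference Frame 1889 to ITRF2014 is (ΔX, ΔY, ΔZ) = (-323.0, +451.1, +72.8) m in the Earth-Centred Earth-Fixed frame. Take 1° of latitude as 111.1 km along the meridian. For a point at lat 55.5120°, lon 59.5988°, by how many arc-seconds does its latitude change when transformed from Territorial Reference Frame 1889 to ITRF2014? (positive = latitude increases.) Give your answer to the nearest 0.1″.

Δφ = -4.7″

sin φ = 0.824245, cos φ = 0.566234, sin λ = 0.862503, cos λ = 0.506052.
North component: ΔN = −sin φ cos λ·ΔX − sin φ sin λ·ΔY + cos φ·ΔZ = −(0.824245)(0.506052)(-323.0) − (0.824245)(0.862503)(451.1) + (0.566234)(72.8) = -144.74 m.
1° of latitude spans 111100 m, so Δφ = -144.74 / 111100 × 3600 = -4.690″.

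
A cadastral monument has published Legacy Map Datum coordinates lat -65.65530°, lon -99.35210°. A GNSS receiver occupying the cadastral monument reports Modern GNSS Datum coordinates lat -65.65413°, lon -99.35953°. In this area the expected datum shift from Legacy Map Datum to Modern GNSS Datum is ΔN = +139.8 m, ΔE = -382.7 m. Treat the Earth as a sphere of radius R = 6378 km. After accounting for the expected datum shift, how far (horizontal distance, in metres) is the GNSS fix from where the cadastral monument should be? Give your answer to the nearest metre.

43 m

Observed coordinate differences: Δφ = +0.00117°, Δλ = -0.00743°.
Converting to metres (1° lat = 111317 m, cos φ = 0.412225): observed ΔN = 130.2 m, observed ΔE = -340.9 m.
Subtracting the expected shift leaves a residual of 130.2 − (139.8) = -9.6 m north and -340.9 − (-382.7) = 41.8 m east.
Residual distance = √((-9.6)² + 41.8²) = 42.8 m.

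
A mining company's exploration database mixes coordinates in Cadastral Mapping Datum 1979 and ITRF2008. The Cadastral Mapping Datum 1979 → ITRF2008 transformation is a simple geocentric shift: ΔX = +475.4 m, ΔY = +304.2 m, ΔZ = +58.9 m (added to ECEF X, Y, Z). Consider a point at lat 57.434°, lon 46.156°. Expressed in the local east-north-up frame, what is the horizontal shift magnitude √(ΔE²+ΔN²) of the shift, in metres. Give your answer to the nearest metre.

At φ = 57.434°, λ = 46.156°: sin φ = 0.842772, cos φ = 0.538271, sin λ = 0.721228, cos λ = 0.692697.
ΔE = −sin λ·ΔX + cos λ·ΔY = −(0.721228)·(475.4) + (0.692697)·(304.2) = -132.15 m.
ΔN = −sin φ cos λ·ΔX − sin φ sin λ·ΔY + cos φ·ΔZ = −(0.842772)(0.692697)(475.4) − (0.842772)(0.721228)(304.2) + (0.538271)(58.9) = -430.73 m.
Horizontal magnitude = √(ΔE² + ΔN²) = √((-132.15)² + (-430.73)²) = 450.55 m.

451 m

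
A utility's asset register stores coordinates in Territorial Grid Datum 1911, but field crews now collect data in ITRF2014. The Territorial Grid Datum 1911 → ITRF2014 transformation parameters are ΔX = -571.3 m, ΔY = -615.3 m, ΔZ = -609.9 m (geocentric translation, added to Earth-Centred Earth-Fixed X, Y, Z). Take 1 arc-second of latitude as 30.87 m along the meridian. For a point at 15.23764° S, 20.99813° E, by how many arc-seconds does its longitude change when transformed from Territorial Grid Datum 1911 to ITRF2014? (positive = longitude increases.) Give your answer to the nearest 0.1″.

Δλ = -12.4″

sin φ = -0.262823, cos φ = 0.964844, sin λ = 0.358337, cos λ = 0.933592.
East component: ΔE = −sin λ·ΔX + cos λ·ΔY = −(0.358337)(-571.3) + (0.933592)(-615.3) = -369.72 m.
1° of latitude spans 3600 × 30.87 = 111132 m; at latitude φ, 1° of longitude spans that × cos φ = 107225.0 m, so Δλ = -369.72 / 107225.0 × 3600 = -12.413″.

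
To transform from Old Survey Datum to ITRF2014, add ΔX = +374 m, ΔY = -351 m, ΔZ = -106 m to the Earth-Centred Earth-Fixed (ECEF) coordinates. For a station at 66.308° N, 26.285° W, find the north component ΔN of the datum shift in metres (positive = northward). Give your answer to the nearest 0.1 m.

The local north axis is (−sin φ cos λ, −sin φ sin λ, cos φ), giving ΔN = -307.067 − 142.335 − 42.593 = -492.00 m.

ΔN = -492.0 m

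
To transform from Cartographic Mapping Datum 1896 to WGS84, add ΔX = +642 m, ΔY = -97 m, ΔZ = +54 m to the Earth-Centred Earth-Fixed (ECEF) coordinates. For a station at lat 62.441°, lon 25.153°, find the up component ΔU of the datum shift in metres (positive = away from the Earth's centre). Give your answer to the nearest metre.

ΔU = 298 m

The local up (radial) axis is (cos φ cos λ, cos φ sin λ, sin φ), giving ΔU = 268.863 − 19.075 + 47.873 = 297.66 m.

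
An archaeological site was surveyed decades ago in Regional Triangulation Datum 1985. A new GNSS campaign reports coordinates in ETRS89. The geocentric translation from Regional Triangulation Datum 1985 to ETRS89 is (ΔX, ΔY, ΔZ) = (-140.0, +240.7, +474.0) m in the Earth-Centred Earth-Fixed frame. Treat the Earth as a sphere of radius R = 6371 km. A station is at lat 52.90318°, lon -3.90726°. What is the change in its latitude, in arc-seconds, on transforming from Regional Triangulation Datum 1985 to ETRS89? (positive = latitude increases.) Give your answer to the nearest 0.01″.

Δφ = 13.29″

sin φ = 0.797617, cos φ = 0.603164, sin λ = -0.068142, cos λ = 0.997676.
North component: ΔN = −sin φ cos λ·ΔX − sin φ sin λ·ΔY + cos φ·ΔZ = −(0.797617)(0.997676)(-140.0) − (0.797617)(-0.068142)(240.7) + (0.603164)(474.0) = 410.39 m.
1° of latitude spans πR/180 = 111195 m, so Δφ = 410.39 / 111195 × 3600 = 13.287″.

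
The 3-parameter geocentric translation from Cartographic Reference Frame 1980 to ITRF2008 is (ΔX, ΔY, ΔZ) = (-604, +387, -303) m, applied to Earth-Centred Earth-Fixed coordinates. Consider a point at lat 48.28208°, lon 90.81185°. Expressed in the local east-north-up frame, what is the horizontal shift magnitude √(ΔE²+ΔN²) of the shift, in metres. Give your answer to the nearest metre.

778 m

At φ = 48.28208°, λ = 90.81185°: sin φ = 0.746430, cos φ = 0.665464, sin λ = 0.999900, cos λ = -0.014169.
ΔE = −sin λ·ΔX + cos λ·ΔY = −(0.999900)·(-604) + (-0.014169)·(387) = 598.46 m.
ΔN = −sin φ cos λ·ΔX − sin φ sin λ·ΔY + cos φ·ΔZ = −(0.746430)(-0.014169)(-604) − (0.746430)(0.999900)(387) + (0.665464)(-303) = -496.86 m.
Horizontal magnitude = √(ΔE² + ΔN²) = √(598.46² + (-496.86)²) = 777.83 m.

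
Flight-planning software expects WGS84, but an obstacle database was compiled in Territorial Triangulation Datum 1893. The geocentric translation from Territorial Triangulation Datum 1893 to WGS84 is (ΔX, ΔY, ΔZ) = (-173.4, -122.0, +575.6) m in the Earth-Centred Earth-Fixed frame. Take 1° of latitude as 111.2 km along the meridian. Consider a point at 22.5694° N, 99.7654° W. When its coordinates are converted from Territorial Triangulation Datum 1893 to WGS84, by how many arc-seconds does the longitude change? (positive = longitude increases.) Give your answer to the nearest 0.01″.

sin φ = 0.383802, cos φ = 0.923415, sin λ = -0.985511, cos λ = -0.169614.
East component: ΔE = −sin λ·ΔX + cos λ·ΔY = −(-0.985511)(-173.4) + (-0.169614)(-122.0) = -150.19 m.
1° of latitude spans 111200 m; at latitude φ, 1° of longitude spans that × cos φ = 102683.8 m, so Δλ = -150.19 / 102683.8 × 3600 = -5.266″.

Δλ = -5.27″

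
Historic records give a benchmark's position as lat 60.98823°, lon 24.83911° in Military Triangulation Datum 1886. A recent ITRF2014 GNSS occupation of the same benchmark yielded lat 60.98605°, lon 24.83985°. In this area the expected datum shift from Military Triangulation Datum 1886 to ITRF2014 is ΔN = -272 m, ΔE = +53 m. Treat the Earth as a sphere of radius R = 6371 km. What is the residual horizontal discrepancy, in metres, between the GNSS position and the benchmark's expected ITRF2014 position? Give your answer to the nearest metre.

Observed coordinate differences: Δφ = -0.00218°, Δλ = +0.00074°.
Converting to metres (1° lat = 111195 m, cos φ = 0.484989): observed ΔN = -242.4 m, observed ΔE = 39.9 m.
Subtracting the expected shift leaves a residual of -242.4 − (-272) = 29.6 m north and 39.9 − (53) = -13.1 m east.
Residual distance = √(29.6² + (-13.1)²) = 32.4 m.

32 m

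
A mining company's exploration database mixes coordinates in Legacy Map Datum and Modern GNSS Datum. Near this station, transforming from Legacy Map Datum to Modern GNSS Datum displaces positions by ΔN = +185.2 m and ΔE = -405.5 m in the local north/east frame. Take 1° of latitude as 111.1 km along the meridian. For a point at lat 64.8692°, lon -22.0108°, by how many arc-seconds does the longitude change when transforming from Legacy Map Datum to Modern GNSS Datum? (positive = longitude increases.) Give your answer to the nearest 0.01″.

Δλ = -30.94″

At latitude 64.8692°, cos φ = 0.424686.
1° of longitude at this latitude = 111.1 × cos φ = 47.18 km, so Δλ = -405.5 / 47182.6 = -0.0085943° = -30.939″.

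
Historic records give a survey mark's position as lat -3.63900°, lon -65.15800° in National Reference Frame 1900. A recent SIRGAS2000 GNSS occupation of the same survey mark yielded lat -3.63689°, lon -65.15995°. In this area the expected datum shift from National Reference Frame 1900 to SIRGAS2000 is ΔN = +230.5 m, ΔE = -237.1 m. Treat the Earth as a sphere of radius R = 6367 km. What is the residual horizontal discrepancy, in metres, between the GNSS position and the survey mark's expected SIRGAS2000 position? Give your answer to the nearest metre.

Observed coordinate differences: Δφ = +0.00211°, Δλ = -0.00195°.
Converting to metres (1° lat = 111125 m, cos φ = 0.997984): observed ΔN = 234.5 m, observed ΔE = -216.3 m.
Subtracting the expected shift leaves a residual of 234.5 − (230.5) = 4.0 m north and -216.3 − (-237.1) = 20.8 m east.
Residual distance = √(4.0² + 20.8²) = 21.2 m.

21 m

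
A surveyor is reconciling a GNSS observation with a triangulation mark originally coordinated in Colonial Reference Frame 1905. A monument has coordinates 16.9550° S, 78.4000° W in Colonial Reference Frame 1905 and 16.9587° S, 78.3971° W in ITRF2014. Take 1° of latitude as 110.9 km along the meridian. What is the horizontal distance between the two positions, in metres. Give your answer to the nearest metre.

513 m

Δφ = -16.9587° − -16.9550° = -0.0037°; Δλ = -78.3971° − -78.4000° = +0.0029°.
ΔN = Δφ × 110900 = -410.3 m; ΔE = Δλ × 110900 × cos(-16.9550°) = +0.0029 × 110900 × 0.956534 = 307.6 m.
Distance = √(ΔE² + ΔN²) = √(307.6² + (-410.3)²) = 512.8 m.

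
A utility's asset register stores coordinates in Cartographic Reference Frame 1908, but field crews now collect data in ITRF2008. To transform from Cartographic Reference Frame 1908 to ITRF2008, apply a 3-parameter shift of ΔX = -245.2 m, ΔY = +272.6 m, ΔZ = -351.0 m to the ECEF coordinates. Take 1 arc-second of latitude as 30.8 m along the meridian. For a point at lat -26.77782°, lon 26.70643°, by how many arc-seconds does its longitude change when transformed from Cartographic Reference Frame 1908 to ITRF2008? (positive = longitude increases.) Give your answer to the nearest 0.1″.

sin φ = -0.450532, cos φ = 0.892760, sin λ = 0.449419, cos λ = 0.893321.
East component: ΔE = −sin λ·ΔX + cos λ·ΔY = −(0.449419)(-245.2) + (0.893321)(272.6) = 353.72 m.
1° of latitude spans 3600 × 30.80 = 110880 m; at latitude φ, 1° of longitude spans that × cos φ = 98989.3 m, so Δλ = 353.72 / 98989.3 × 3600 = 12.864″.

Δλ = 12.9″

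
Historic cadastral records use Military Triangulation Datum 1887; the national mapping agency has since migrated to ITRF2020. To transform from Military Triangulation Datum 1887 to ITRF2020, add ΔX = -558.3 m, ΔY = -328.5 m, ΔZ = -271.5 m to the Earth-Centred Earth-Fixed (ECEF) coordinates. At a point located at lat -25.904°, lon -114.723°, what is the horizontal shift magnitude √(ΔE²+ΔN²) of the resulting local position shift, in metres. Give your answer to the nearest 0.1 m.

The local east axis at (φ, λ) is (−sin λ, cos λ, 0), so ΔE = −sin(-114.723°)·(-558.3) + cos(-114.723°)·(-328.5) = -369.74 m.
The local north axis is (−sin φ cos λ, −sin φ sin λ, cos φ), giving ΔN = 102.007 + 130.356 − 244.222 = -11.86 m.
Horizontal magnitude = √(ΔE² + ΔN²) = √((-369.74)² + (-11.86)²) = 369.93 m.

369.9 m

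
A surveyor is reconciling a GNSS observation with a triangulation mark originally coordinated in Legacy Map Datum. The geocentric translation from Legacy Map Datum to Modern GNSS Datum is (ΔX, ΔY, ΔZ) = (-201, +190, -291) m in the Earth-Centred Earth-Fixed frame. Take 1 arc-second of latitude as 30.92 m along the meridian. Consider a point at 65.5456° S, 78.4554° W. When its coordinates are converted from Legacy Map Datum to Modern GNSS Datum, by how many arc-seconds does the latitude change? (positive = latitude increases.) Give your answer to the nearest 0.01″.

Δφ = -10.56″

sin φ = -0.910291, cos φ = 0.413969, sin λ = -0.979769, cos λ = 0.200131.
North component: ΔN = −sin φ cos λ·ΔX − sin φ sin λ·ΔY + cos φ·ΔZ = −(-0.910291)(0.200131)(-201) − (-0.910291)(-0.979769)(190) + (0.413969)(-291) = -326.54 m.
1° of latitude spans 3600 × 30.92 = 111312 m, so Δφ = -326.54 / 111312 × 3600 = -10.561″.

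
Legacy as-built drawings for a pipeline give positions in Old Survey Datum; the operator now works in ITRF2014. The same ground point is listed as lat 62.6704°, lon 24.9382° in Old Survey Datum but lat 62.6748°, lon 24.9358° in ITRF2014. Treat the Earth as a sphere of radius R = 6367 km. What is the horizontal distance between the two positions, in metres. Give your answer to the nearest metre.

504 m

Δφ = 62.6748° − 62.6704° = +0.0044°; Δλ = 24.9358° − 24.9382° = -0.0024°.
1° along a meridian = πR/180 = 111125 m.
ΔN = Δφ × 111125 = 489.0 m; ΔE = Δλ × 111125 × cos(62.6704°) = -0.0024 × 111125 × 0.459109 = -122.4 m.
Distance = √(ΔE² + ΔN²) = √((-122.4)² + 489.0²) = 504.0 m.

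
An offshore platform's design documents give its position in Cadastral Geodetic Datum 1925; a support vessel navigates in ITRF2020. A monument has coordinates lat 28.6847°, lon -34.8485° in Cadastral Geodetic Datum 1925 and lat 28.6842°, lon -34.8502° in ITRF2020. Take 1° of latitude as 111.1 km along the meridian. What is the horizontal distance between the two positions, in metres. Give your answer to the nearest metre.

Δφ = 28.6842° − 28.6847° = -0.0005°; Δλ = -34.8502° − -34.8485° = -0.0017°.
ΔN = Δφ × 111100 = -55.5 m; ΔE = Δλ × 111100 × cos(28.6847°) = -0.0017 × 111100 × 0.877274 = -165.7 m.
Distance = √(ΔE² + ΔN²) = √((-165.7)² + (-55.5)²) = 174.8 m.

175 m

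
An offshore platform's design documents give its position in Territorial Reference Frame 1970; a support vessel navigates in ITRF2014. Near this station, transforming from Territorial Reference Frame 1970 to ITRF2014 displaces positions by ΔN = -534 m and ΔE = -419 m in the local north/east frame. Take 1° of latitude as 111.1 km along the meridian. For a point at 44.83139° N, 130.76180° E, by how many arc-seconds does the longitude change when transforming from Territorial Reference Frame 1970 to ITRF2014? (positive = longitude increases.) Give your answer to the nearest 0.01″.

Δλ = -19.14″

At latitude 44.83139°, cos φ = 0.709185.
1° of longitude at this latitude = 111.1 × cos φ = 78.79 km, so Δλ = -419.0 / 78790.4 = -0.0053179° = -19.144″.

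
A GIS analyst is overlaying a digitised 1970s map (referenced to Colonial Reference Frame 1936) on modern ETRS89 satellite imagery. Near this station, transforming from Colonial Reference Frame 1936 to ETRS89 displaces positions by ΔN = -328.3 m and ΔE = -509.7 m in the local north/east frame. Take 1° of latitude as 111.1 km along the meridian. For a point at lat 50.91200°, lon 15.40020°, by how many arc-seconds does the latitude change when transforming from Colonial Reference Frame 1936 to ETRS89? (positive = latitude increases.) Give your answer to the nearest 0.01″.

1° of latitude = 111.1 km, so Δφ = -328.3 / 111100 = -0.0029550° = -10.638″.

Δφ = -10.64″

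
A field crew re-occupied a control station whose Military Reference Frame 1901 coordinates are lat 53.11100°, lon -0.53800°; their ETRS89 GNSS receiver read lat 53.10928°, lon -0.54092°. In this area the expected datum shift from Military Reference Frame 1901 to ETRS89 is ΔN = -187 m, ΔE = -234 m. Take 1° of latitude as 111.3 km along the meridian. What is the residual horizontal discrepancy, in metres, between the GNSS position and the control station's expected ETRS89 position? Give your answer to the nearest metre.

39 m

Observed coordinate differences: Δφ = -0.00172°, Δλ = -0.00292°.
Converting to metres (1° lat = 111300 m, cos φ = 0.600267): observed ΔN = -191.4 m, observed ΔE = -195.1 m.
Subtracting the expected shift leaves a residual of -191.4 − (-187) = -4.4 m north and -195.1 − (-234) = 38.9 m east.
Residual distance = √((-4.4)² + 38.9²) = 39.2 m.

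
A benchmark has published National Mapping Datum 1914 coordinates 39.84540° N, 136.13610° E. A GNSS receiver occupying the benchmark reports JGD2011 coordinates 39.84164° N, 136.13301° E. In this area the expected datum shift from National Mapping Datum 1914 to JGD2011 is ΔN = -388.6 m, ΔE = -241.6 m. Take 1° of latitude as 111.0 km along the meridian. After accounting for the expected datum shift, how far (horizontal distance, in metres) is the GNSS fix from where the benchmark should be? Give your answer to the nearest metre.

36 m

Observed coordinate differences: Δφ = -0.00376°, Δλ = -0.00309°.
Converting to metres (1° lat = 111000 m, cos φ = 0.767776): observed ΔN = -417.4 m, observed ΔE = -263.3 m.
Subtracting the expected shift leaves a residual of -417.4 − (-388.6) = -28.8 m north and -263.3 − (-241.6) = -21.7 m east.
Residual distance = √((-28.8)² + (-21.7)²) = 36.1 m.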